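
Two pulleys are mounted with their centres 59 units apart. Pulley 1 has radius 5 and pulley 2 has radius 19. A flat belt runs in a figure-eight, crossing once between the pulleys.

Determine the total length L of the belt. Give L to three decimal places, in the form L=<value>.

L=203.303

crossed belt: β = asin((r1+r2)/C) = asin(24/59) = 24.0027°
wrap1 = wrap2 = π + 2β = 228.0054°
tangent length = C·cosβ = 53.8981
L = (r1+r2)·wrap + 2·C·cosβ = 24·3.9794 + 2·53.8981 = 203.3028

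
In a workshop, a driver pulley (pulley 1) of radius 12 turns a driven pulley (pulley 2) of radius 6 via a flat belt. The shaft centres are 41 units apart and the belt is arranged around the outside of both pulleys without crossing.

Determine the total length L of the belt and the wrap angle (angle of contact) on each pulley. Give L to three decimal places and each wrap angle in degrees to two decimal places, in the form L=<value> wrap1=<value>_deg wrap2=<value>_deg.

L=139.428 wrap1=196.83_deg wrap2=163.17_deg

open belt: β = asin((r2−r1)/C) = asin(-6/41) = -8.4150°
wrap1 = π − 2β = 196.8299°
wrap2 = π + 2β = 163.1701°
tangent length = C·cosβ = 40.5586
L = r1·wrap1 + r2·wrap2 + 2·C·cosβ = 12·3.4353 + 6·2.8479 + 2·40.5586 = 139.4283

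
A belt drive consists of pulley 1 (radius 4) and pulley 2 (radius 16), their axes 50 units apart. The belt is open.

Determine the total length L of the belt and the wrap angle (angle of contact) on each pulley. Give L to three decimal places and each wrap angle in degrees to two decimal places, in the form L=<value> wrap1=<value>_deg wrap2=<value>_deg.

open belt: β = asin((r2−r1)/C) = asin(12/50) = 13.8865°
wrap1 = π − 2β = 152.2269°
wrap2 = π + 2β = 207.7731°
tangent length = C·cosβ = 48.5386
L = r1·wrap1 + r2·wrap2 + 2·C·cosβ = 4·2.6569 + 16·3.6263 + 2·48.5386 = 165.7259

L=165.726 wrap1=152.23_deg wrap2=207.77_deg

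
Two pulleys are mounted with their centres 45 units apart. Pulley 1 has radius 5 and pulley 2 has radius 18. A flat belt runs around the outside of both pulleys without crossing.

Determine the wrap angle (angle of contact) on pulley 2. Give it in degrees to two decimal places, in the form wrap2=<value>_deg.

wrap2=213.58_deg

open belt: β = asin((r2−r1)/C) = asin(13/45) = 16.7914°
wrap1 = π − 2β = 146.4171°
wrap2 = π + 2β = 213.5829°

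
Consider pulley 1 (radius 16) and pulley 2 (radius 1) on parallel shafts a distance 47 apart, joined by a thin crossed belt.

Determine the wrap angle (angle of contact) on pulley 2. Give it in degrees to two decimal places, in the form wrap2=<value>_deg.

wrap2=222.41_deg

crossed belt: β = asin((r1+r2)/C) = asin(17/47) = 21.2048°
wrap1 = wrap2 = π + 2β = 222.4095°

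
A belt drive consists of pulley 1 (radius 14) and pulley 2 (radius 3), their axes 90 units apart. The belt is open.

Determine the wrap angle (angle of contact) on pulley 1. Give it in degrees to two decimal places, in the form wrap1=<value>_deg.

open belt: β = asin((r2−r1)/C) = asin(-11/90) = -7.0204°
wrap1 = π − 2β = 194.0407°
wrap2 = π + 2β = 165.9593°

wrap1=194.04_deg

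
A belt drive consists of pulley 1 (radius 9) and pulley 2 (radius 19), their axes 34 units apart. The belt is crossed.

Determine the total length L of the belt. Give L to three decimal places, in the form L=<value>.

L=180.725

crossed belt: β = asin((r1+r2)/C) = asin(28/34) = 55.4397°
wrap1 = wrap2 = π + 2β = 290.8794°
tangent length = C·cosβ = 19.2873
L = (r1+r2)·wrap + 2·C·cosβ = 28·5.0768 + 2·19.2873 = 180.7251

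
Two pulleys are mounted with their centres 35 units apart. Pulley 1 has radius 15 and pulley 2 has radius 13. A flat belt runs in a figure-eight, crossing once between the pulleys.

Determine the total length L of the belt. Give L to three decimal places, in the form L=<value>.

L=181.893

crossed belt: β = asin((r1+r2)/C) = asin(28/35) = 53.1301°
wrap1 = wrap2 = π + 2β = 286.2602°
tangent length = C·cosβ = 21.0000
L = (r1+r2)·wrap + 2·C·cosβ = 28·4.9962 + 2·21.0000 = 181.8931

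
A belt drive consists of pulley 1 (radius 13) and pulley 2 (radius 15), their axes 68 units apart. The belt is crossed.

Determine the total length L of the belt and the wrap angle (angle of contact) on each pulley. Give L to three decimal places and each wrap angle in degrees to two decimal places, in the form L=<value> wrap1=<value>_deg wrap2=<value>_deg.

L=235.666 wrap1=228.63_deg wrap2=228.63_deg

crossed belt: β = asin((r1+r2)/C) = asin(28/68) = 24.3157°
wrap1 = wrap2 = π + 2β = 228.6315°
tangent length = C·cosβ = 61.9677
L = (r1+r2)·wrap + 2·C·cosβ = 28·3.9904 + 2·61.9677 = 235.6659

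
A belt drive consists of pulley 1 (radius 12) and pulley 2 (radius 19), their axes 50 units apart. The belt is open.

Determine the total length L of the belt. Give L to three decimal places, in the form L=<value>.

L=198.371

open belt: β = asin((r2−r1)/C) = asin(7/50) = 8.0478°
wrap1 = π − 2β = 163.9043°
wrap2 = π + 2β = 196.0957°
tangent length = C·cosβ = 49.5076
L = r1·wrap1 + r2·wrap2 + 2·C·cosβ = 12·2.8607 + 19·3.4225 + 2·49.5076 = 198.3710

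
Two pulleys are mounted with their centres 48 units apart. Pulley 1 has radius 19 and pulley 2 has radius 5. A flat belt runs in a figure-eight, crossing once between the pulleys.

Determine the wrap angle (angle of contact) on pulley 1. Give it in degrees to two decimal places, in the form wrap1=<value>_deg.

wrap1=240.00_deg

crossed belt: β = asin((r1+r2)/C) = asin(24/48) = 30.0000°
wrap1 = wrap2 = π + 2β = 240.0000°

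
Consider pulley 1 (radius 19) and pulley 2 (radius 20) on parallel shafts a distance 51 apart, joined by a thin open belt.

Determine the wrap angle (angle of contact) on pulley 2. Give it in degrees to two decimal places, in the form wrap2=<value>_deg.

open belt: β = asin((r2−r1)/C) = asin(1/51) = 1.1235°
wrap1 = π − 2β = 177.7530°
wrap2 = π + 2β = 182.2470°

wrap2=182.25_deg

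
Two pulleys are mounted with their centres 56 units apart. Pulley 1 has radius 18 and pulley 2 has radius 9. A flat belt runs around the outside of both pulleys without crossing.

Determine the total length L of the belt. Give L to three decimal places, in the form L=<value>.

open belt: β = asin((r2−r1)/C) = asin(-9/56) = -9.2484°
wrap1 = π − 2β = 198.4967°
wrap2 = π + 2β = 161.5033°
tangent length = C·cosβ = 55.2721
L = r1·wrap1 + r2·wrap2 + 2·C·cosβ = 18·3.4644 + 9·2.8188 + 2·55.2721 = 198.2726

L=198.273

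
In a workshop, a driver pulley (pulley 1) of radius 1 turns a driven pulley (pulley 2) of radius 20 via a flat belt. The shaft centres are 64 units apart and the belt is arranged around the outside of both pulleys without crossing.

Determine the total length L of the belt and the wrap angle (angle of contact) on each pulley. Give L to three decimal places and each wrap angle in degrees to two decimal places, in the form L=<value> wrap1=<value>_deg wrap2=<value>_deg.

L=199.657 wrap1=145.46_deg wrap2=214.54_deg

open belt: β = asin((r2−r1)/C) = asin(19/64) = 17.2700°
wrap1 = π − 2β = 145.4600°
wrap2 = π + 2β = 214.5400°
tangent length = C·cosβ = 61.1146
L = r1·wrap1 + r2·wrap2 + 2·C·cosβ = 1·2.5388 + 20·3.7444 + 2·61.1146 = 199.6566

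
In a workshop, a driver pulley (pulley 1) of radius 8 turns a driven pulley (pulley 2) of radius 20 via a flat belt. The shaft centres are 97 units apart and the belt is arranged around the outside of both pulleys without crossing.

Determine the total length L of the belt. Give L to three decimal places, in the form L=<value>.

L=283.451

open belt: β = asin((r2−r1)/C) = asin(12/97) = 7.1063°
wrap1 = π − 2β = 165.7873°
wrap2 = π + 2β = 194.2127°
tangent length = C·cosβ = 96.2549
L = r1·wrap1 + r2·wrap2 + 2·C·cosβ = 8·2.8935 + 20·3.3897 + 2·96.2549 = 283.4510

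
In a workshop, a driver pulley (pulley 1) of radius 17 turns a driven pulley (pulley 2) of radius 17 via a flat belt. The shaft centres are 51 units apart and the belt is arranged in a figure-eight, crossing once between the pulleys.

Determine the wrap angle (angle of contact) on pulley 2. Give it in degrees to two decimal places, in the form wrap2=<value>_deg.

wrap2=263.62_deg

crossed belt: β = asin((r1+r2)/C) = asin(34/51) = 41.8103°
wrap1 = wrap2 = π + 2β = 263.6206°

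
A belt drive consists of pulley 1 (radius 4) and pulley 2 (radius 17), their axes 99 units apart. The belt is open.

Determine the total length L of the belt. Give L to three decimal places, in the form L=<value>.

L=265.683

open belt: β = asin((r2−r1)/C) = asin(13/99) = 7.5455°
wrap1 = π − 2β = 164.9090°
wrap2 = π + 2β = 195.0910°
tangent length = C·cosβ = 98.1428
L = r1·wrap1 + r2·wrap2 + 2·C·cosβ = 4·2.8782 + 17·3.4050 + 2·98.1428 = 265.6830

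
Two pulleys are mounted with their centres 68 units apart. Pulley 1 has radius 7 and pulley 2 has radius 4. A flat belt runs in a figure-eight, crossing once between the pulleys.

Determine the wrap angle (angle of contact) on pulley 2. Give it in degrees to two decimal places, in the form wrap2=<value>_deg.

crossed belt: β = asin((r1+r2)/C) = asin(11/68) = 9.3093°
wrap1 = wrap2 = π + 2β = 198.6187°

wrap2=198.62_deg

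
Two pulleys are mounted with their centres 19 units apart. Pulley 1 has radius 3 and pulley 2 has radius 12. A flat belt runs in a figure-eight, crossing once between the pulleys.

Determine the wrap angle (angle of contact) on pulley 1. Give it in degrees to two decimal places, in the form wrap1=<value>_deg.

wrap1=284.27_deg

crossed belt: β = asin((r1+r2)/C) = asin(15/19) = 52.1364°
wrap1 = wrap2 = π + 2β = 284.2727°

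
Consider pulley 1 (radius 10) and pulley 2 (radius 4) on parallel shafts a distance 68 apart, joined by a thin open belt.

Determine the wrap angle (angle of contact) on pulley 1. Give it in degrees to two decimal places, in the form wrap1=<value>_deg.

wrap1=190.12_deg

open belt: β = asin((r2−r1)/C) = asin(-6/68) = -5.0621°
wrap1 = π − 2β = 190.1242°
wrap2 = π + 2β = 169.8758°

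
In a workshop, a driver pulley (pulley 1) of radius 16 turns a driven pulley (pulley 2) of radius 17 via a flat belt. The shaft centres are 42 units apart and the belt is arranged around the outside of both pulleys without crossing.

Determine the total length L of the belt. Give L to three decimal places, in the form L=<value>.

L=187.696

open belt: β = asin((r2−r1)/C) = asin(1/42) = 1.3643°
wrap1 = π − 2β = 177.2714°
wrap2 = π + 2β = 182.7286°
tangent length = C·cosβ = 41.9881
L = r1·wrap1 + r2·wrap2 + 2·C·cosβ = 16·3.0940 + 17·3.1892 + 2·41.9881 = 187.6964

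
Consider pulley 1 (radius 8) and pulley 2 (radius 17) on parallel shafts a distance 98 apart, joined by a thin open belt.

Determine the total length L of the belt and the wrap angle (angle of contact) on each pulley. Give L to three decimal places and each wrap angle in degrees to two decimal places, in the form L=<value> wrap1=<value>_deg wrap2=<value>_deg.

open belt: β = asin((r2−r1)/C) = asin(9/98) = 5.2693°
wrap1 = π − 2β = 169.4614°
wrap2 = π + 2β = 190.5386°
tangent length = C·cosβ = 97.5859
L = r1·wrap1 + r2·wrap2 + 2·C·cosβ = 8·2.9577 + 17·3.3255 + 2·97.5859 = 275.3669

L=275.367 wrap1=169.46_deg wrap2=190.54_deg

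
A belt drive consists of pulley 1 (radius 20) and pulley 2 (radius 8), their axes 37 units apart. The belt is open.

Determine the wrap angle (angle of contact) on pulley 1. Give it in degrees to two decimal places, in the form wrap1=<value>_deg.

wrap1=217.85_deg

open belt: β = asin((r2−r1)/C) = asin(-12/37) = -18.9246°
wrap1 = π − 2β = 217.8493°
wrap2 = π + 2β = 142.1507°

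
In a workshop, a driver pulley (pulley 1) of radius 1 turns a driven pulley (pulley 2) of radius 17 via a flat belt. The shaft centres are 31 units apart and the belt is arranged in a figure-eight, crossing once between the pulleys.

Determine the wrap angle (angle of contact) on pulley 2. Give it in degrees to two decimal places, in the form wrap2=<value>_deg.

wrap2=250.99_deg

crossed belt: β = asin((r1+r2)/C) = asin(18/31) = 35.4959°
wrap1 = wrap2 = π + 2β = 250.9919°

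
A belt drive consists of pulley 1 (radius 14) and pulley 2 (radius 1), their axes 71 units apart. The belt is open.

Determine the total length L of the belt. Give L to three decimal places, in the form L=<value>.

L=191.511

open belt: β = asin((r2−r1)/C) = asin(-13/71) = -10.5503°
wrap1 = π − 2β = 201.1006°
wrap2 = π + 2β = 158.8994°
tangent length = C·cosβ = 69.7997
L = r1·wrap1 + r2·wrap2 + 2·C·cosβ = 14·3.5099 + 1·2.7733 + 2·69.7997 = 191.5109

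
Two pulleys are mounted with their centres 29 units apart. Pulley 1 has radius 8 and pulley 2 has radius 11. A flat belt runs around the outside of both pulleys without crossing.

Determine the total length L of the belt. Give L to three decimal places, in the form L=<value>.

open belt: β = asin((r2−r1)/C) = asin(3/29) = 5.9378°
wrap1 = π − 2β = 168.1245°
wrap2 = π + 2β = 191.8755°
tangent length = C·cosβ = 28.8444
L = r1·wrap1 + r2·wrap2 + 2·C·cosβ = 8·2.9343 + 11·3.3489 + 2·28.8444 = 118.0009

L=118.001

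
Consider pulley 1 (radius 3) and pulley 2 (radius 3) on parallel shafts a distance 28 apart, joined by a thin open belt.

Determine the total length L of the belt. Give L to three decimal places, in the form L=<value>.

open belt: β = asin((r2−r1)/C) = asin(0/28) = 0.0000°
wrap1 = π − 2β = 180.0000°
wrap2 = π + 2β = 180.0000°
tangent length = C·cosβ = 28.0000
L = r1·wrap1 + r2·wrap2 + 2·C·cosβ = 3·3.1416 + 3·3.1416 + 2·28.0000 = 74.8496

L=74.850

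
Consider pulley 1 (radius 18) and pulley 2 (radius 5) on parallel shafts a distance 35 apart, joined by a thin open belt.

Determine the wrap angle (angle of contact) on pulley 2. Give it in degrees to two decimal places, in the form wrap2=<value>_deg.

wrap2=136.39_deg

open belt: β = asin((r2−r1)/C) = asin(-13/35) = -21.8037°
wrap1 = π − 2β = 223.6075°
wrap2 = π + 2β = 136.3925°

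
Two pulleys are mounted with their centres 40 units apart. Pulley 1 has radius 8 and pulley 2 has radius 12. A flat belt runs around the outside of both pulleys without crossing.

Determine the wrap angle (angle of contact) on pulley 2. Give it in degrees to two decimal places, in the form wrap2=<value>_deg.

wrap2=191.48_deg

open belt: β = asin((r2−r1)/C) = asin(4/40) = 5.7392°
wrap1 = π − 2β = 168.5217°
wrap2 = π + 2β = 191.4783°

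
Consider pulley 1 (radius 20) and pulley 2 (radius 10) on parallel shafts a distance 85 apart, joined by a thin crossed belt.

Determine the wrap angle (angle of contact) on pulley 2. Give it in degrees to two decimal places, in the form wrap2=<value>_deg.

wrap2=221.33_deg

crossed belt: β = asin((r1+r2)/C) = asin(30/85) = 20.6673°
wrap1 = wrap2 = π + 2β = 221.3346°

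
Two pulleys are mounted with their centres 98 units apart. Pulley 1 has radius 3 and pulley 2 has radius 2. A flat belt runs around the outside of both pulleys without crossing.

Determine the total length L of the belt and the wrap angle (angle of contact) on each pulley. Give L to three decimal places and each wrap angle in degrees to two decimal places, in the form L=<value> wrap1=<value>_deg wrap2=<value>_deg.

open belt: β = asin((r2−r1)/C) = asin(-1/98) = -0.5847°
wrap1 = π − 2β = 181.1693°
wrap2 = π + 2β = 178.8307°
tangent length = C·cosβ = 97.9949
L = r1·wrap1 + r2·wrap2 + 2·C·cosβ = 3·3.1620 + 2·3.1212 + 2·97.9949 = 211.7182

L=211.718 wrap1=181.17_deg wrap2=178.83_deg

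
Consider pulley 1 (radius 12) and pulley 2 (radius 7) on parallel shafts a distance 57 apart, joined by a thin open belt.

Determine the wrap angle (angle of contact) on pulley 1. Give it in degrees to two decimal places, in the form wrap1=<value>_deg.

wrap1=190.06_deg

open belt: β = asin((r2−r1)/C) = asin(-5/57) = -5.0324°
wrap1 = π − 2β = 190.0648°
wrap2 = π + 2β = 169.9352°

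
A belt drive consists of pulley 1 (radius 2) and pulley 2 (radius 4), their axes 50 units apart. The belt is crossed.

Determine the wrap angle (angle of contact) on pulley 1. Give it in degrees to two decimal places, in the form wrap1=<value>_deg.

wrap1=193.78_deg

crossed belt: β = asin((r1+r2)/C) = asin(6/50) = 6.8921°
wrap1 = wrap2 = π + 2β = 193.7842°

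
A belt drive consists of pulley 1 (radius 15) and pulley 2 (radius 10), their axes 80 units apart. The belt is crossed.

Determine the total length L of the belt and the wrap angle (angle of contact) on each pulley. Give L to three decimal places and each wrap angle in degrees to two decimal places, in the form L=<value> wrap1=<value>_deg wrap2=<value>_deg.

L=246.418 wrap1=216.42_deg wrap2=216.42_deg

crossed belt: β = asin((r1+r2)/C) = asin(25/80) = 18.2100°
wrap1 = wrap2 = π + 2β = 216.4199°
tangent length = C·cosβ = 75.9934
L = (r1+r2)·wrap + 2·C·cosβ = 25·3.7772 + 2·75.9934 = 246.4178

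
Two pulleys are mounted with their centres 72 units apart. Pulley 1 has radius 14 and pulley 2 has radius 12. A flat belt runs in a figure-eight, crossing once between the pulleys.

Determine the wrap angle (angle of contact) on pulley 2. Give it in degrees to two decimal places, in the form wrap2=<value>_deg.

crossed belt: β = asin((r1+r2)/C) = asin(26/72) = 21.1684°
wrap1 = wrap2 = π + 2β = 222.3369°

wrap2=222.34_deg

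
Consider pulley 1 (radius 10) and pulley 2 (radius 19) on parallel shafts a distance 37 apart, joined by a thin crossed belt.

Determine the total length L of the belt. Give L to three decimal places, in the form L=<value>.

crossed belt: β = asin((r1+r2)/C) = asin(29/37) = 51.6083°
wrap1 = wrap2 = π + 2β = 283.2167°
tangent length = C·cosβ = 22.9783
L = (r1+r2)·wrap + 2·C·cosβ = 29·4.9431 + 2·22.9783 = 189.3053

L=189.305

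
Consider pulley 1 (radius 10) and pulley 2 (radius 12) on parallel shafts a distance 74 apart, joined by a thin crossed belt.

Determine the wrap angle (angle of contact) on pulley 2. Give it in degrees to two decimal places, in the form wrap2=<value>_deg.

crossed belt: β = asin((r1+r2)/C) = asin(22/74) = 17.2953°
wrap1 = wrap2 = π + 2β = 214.5907°

wrap2=214.59_deg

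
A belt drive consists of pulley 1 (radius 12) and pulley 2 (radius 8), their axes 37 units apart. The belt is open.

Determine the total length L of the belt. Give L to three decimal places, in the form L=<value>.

L=137.265

open belt: β = asin((r2−r1)/C) = asin(-4/37) = -6.2063°
wrap1 = π − 2β = 192.4125°
wrap2 = π + 2β = 167.5875°
tangent length = C·cosβ = 36.7831
L = r1·wrap1 + r2·wrap2 + 2·C·cosβ = 12·3.3582 + 8·2.9250 + 2·36.7831 = 137.2647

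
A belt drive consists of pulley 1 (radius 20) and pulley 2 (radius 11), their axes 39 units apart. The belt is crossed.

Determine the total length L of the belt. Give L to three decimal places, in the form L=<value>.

crossed belt: β = asin((r1+r2)/C) = asin(31/39) = 52.6431°
wrap1 = wrap2 = π + 2β = 285.2863°
tangent length = C·cosβ = 23.6643
L = (r1+r2)·wrap + 2·C·cosβ = 31·4.9792 + 2·23.6643 = 201.6834

L=201.683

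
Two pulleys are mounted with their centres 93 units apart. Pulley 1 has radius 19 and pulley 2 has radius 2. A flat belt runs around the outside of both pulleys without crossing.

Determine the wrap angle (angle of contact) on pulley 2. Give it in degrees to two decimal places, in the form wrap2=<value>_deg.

open belt: β = asin((r2−r1)/C) = asin(-17/93) = -10.5326°
wrap1 = π − 2β = 201.0653°
wrap2 = π + 2β = 158.9347°

wrap2=158.93_deg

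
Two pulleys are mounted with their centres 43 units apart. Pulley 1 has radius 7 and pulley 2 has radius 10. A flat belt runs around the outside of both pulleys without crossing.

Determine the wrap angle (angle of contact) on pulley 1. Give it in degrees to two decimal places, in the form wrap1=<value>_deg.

wrap1=172.00_deg

open belt: β = asin((r2−r1)/C) = asin(3/43) = 4.0006°
wrap1 = π − 2β = 171.9987°
wrap2 = π + 2β = 188.0013°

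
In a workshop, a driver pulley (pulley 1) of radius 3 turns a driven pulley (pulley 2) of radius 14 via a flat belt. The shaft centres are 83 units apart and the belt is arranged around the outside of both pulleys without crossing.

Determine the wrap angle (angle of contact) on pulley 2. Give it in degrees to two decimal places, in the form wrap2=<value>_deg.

wrap2=195.23_deg

open belt: β = asin((r2−r1)/C) = asin(11/83) = 7.6158°
wrap1 = π − 2β = 164.7684°
wrap2 = π + 2β = 195.2316°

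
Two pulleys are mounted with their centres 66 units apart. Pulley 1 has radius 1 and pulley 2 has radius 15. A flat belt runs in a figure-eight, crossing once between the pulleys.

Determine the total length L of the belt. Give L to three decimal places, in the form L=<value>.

crossed belt: β = asin((r1+r2)/C) = asin(16/66) = 14.0297°
wrap1 = wrap2 = π + 2β = 208.0593°
tangent length = C·cosβ = 64.0312
L = (r1+r2)·wrap + 2·C·cosβ = 16·3.6313 + 2·64.0312 = 186.1636

L=186.164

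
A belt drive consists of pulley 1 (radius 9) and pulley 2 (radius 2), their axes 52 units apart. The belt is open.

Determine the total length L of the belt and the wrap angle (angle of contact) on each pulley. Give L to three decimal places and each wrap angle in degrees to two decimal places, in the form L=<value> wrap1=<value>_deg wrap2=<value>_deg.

L=139.501 wrap1=195.47_deg wrap2=164.53_deg

open belt: β = asin((r2−r1)/C) = asin(-7/52) = -7.7364°
wrap1 = π − 2β = 195.4728°
wrap2 = π + 2β = 164.5272°
tangent length = C·cosβ = 51.5267
L = r1·wrap1 + r2·wrap2 + 2·C·cosβ = 9·3.4116 + 2·2.8715 + 2·51.5267 = 139.5013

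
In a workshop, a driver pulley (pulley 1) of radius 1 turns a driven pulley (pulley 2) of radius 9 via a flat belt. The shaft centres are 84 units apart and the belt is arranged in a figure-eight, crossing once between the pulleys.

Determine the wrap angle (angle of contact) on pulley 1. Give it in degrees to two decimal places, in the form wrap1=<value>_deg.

crossed belt: β = asin((r1+r2)/C) = asin(10/84) = 6.8371°
wrap1 = wrap2 = π + 2β = 193.6743°

wrap1=193.67_deg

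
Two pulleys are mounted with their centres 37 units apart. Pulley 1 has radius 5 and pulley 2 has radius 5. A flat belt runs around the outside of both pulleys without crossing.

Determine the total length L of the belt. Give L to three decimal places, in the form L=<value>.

open belt: β = asin((r2−r1)/C) = asin(0/37) = 0.0000°
wrap1 = π − 2β = 180.0000°
wrap2 = π + 2β = 180.0000°
tangent length = C·cosβ = 37.0000
L = r1·wrap1 + r2·wrap2 + 2·C·cosβ = 5·3.1416 + 5·3.1416 + 2·37.0000 = 105.4159

L=105.416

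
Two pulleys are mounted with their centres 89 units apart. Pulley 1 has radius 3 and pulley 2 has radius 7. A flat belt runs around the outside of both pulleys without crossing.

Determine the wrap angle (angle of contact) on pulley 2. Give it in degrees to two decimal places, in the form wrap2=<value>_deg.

wrap2=185.15_deg

open belt: β = asin((r2−r1)/C) = asin(4/89) = 2.5760°
wrap1 = π − 2β = 174.8481°
wrap2 = π + 2β = 185.1519°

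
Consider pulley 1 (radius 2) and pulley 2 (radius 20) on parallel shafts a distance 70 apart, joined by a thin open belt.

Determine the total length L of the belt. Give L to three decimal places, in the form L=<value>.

open belt: β = asin((r2−r1)/C) = asin(18/70) = 14.9006°
wrap1 = π − 2β = 150.1988°
wrap2 = π + 2β = 209.8012°
tangent length = C·cosβ = 67.6461
L = r1·wrap1 + r2·wrap2 + 2·C·cosβ = 2·2.6215 + 20·3.6617 + 2·67.6461 = 213.7696

L=213.770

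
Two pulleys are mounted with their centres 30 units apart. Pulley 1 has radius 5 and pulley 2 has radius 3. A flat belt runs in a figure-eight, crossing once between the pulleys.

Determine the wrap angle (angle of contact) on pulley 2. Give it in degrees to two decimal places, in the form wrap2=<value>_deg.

wrap2=210.93_deg

crossed belt: β = asin((r1+r2)/C) = asin(8/30) = 15.4660°
wrap1 = wrap2 = π + 2β = 210.9320°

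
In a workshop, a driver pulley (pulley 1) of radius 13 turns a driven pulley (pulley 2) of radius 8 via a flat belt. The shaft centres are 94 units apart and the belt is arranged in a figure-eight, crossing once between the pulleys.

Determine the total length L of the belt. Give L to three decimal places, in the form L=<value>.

L=258.685

crossed belt: β = asin((r1+r2)/C) = asin(21/94) = 12.9091°
wrap1 = wrap2 = π + 2β = 205.8181°
tangent length = C·cosβ = 91.6242
L = (r1+r2)·wrap + 2·C·cosβ = 21·3.5922 + 2·91.6242 = 258.6847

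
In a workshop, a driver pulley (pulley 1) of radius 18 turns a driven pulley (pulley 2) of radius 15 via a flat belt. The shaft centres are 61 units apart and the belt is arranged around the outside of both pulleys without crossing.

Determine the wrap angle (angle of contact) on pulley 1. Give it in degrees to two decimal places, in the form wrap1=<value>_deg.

open belt: β = asin((r2−r1)/C) = asin(-3/61) = -2.8190°
wrap1 = π − 2β = 185.6379°
wrap2 = π + 2β = 174.3621°

wrap1=185.64_deg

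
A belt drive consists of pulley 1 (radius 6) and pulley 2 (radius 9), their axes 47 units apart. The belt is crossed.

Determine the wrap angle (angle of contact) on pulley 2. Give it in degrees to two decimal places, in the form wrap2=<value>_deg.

wrap2=217.22_deg

crossed belt: β = asin((r1+r2)/C) = asin(15/47) = 18.6115°
wrap1 = wrap2 = π + 2β = 217.2229°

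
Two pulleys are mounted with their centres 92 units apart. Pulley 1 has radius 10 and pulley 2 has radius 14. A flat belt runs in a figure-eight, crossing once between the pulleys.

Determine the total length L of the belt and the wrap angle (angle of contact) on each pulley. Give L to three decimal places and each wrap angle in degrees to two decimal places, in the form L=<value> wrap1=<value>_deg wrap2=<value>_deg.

L=265.695 wrap1=210.24_deg wrap2=210.24_deg

crossed belt: β = asin((r1+r2)/C) = asin(24/92) = 15.1217°
wrap1 = wrap2 = π + 2β = 210.2433°
tangent length = C·cosβ = 88.8144
L = (r1+r2)·wrap + 2·C·cosβ = 24·3.6694 + 2·88.8144 = 265.6953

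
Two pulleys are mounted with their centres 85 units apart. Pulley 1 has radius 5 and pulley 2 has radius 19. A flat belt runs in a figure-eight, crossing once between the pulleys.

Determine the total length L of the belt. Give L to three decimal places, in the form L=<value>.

crossed belt: β = asin((r1+r2)/C) = asin(24/85) = 16.4007°
wrap1 = wrap2 = π + 2β = 212.8014°
tangent length = C·cosβ = 81.5414
L = (r1+r2)·wrap + 2·C·cosβ = 24·3.7141 + 2·81.5414 = 252.2208

L=252.221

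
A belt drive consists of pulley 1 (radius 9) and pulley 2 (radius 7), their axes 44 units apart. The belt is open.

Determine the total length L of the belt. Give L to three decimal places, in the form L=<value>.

L=138.356

open belt: β = asin((r2−r1)/C) = asin(-2/44) = -2.6053°
wrap1 = π − 2β = 185.2105°
wrap2 = π + 2β = 174.7895°
tangent length = C·cosβ = 43.9545
L = r1·wrap1 + r2·wrap2 + 2·C·cosβ = 9·3.2325 + 7·3.0507 + 2·43.9545 = 138.3564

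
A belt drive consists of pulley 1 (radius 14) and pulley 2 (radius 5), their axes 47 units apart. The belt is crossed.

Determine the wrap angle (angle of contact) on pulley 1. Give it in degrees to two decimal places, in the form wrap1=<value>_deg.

crossed belt: β = asin((r1+r2)/C) = asin(19/47) = 23.8445°
wrap1 = wrap2 = π + 2β = 227.6889°

wrap1=227.69_deg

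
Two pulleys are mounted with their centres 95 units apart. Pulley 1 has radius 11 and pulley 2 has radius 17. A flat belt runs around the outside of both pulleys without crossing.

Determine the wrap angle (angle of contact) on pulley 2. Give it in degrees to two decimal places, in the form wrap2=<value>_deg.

wrap2=187.24_deg

open belt: β = asin((r2−r1)/C) = asin(6/95) = 3.6211°
wrap1 = π − 2β = 172.7578°
wrap2 = π + 2β = 187.2422°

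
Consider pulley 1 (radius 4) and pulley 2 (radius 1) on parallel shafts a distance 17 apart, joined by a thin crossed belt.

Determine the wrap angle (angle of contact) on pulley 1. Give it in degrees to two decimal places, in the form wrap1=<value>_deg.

crossed belt: β = asin((r1+r2)/C) = asin(5/17) = 17.1046°
wrap1 = wrap2 = π + 2β = 214.2093°

wrap1=214.21_deg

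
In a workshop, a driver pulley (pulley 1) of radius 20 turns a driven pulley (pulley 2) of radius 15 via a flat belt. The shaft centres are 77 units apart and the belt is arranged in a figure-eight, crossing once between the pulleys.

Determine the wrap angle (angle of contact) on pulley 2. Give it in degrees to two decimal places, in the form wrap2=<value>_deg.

wrap2=234.07_deg

crossed belt: β = asin((r1+r2)/C) = asin(35/77) = 27.0357°
wrap1 = wrap2 = π + 2β = 234.0714°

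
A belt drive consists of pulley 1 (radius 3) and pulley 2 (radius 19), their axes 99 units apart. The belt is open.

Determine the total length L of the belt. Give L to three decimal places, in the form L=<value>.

open belt: β = asin((r2−r1)/C) = asin(16/99) = 9.3007°
wrap1 = π − 2β = 161.3986°
wrap2 = π + 2β = 198.6014°
tangent length = C·cosβ = 97.6985
L = r1·wrap1 + r2·wrap2 + 2·C·cosβ = 3·2.8169 + 19·3.4662 + 2·97.6985 = 269.7066

L=269.707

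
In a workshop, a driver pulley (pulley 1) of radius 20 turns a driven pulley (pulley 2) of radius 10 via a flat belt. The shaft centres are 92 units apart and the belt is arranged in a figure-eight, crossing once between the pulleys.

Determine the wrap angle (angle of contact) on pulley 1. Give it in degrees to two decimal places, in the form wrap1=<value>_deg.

crossed belt: β = asin((r1+r2)/C) = asin(30/92) = 19.0314°
wrap1 = wrap2 = π + 2β = 218.0629°

wrap1=218.06_deg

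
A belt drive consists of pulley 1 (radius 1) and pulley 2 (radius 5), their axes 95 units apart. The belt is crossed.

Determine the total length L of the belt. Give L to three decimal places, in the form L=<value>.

crossed belt: β = asin((r1+r2)/C) = asin(6/95) = 3.6211°
wrap1 = wrap2 = π + 2β = 187.2422°
tangent length = C·cosβ = 94.8103
L = (r1+r2)·wrap + 2·C·cosβ = 6·3.2680 + 2·94.8103 = 209.2286

L=209.229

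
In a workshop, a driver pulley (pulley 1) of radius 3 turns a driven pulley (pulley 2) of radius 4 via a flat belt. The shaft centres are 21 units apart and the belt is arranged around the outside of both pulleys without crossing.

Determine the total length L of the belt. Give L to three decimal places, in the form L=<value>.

open belt: β = asin((r2−r1)/C) = asin(1/21) = 2.7294°
wrap1 = π − 2β = 174.5412°
wrap2 = π + 2β = 185.4588°
tangent length = C·cosβ = 20.9762
L = r1·wrap1 + r2·wrap2 + 2·C·cosβ = 3·3.0463 + 4·3.2369 + 2·20.9762 = 64.0388

L=64.039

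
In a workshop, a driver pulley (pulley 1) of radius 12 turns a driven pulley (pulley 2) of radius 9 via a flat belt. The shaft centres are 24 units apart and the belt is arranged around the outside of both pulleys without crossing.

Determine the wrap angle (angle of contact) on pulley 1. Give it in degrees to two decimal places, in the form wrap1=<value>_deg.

open belt: β = asin((r2−r1)/C) = asin(-3/24) = -7.1808°
wrap1 = π − 2β = 194.3615°
wrap2 = π + 2β = 165.6385°

wrap1=194.36_deg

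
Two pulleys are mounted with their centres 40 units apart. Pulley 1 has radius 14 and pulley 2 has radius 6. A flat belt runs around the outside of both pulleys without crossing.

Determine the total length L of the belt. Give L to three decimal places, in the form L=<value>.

open belt: β = asin((r2−r1)/C) = asin(-8/40) = -11.5370°
wrap1 = π − 2β = 203.0739°
wrap2 = π + 2β = 156.9261°
tangent length = C·cosβ = 39.1918
L = r1·wrap1 + r2·wrap2 + 2·C·cosβ = 14·3.5443 + 6·2.7389 + 2·39.1918 = 144.4373

L=144.437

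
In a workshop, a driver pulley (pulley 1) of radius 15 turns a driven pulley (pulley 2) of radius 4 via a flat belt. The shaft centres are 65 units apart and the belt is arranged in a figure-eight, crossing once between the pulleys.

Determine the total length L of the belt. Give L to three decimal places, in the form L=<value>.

crossed belt: β = asin((r1+r2)/C) = asin(19/65) = 16.9962°
wrap1 = wrap2 = π + 2β = 213.9923°
tangent length = C·cosβ = 62.1611
L = (r1+r2)·wrap + 2·C·cosβ = 19·3.7349 + 2·62.1611 = 195.2847

L=195.285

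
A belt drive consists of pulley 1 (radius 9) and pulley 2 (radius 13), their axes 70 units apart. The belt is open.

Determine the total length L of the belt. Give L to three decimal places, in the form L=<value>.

L=209.344

open belt: β = asin((r2−r1)/C) = asin(4/70) = 3.2758°
wrap1 = π − 2β = 173.4483°
wrap2 = π + 2β = 186.5517°
tangent length = C·cosβ = 69.8856
L = r1·wrap1 + r2·wrap2 + 2·C·cosβ = 9·3.0272 + 13·3.2559 + 2·69.8856 = 209.3437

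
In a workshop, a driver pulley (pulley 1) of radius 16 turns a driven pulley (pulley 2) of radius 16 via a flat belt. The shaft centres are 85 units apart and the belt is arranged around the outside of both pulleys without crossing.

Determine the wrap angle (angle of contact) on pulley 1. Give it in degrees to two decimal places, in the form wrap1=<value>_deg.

open belt: β = asin((r2−r1)/C) = asin(0/85) = 0.0000°
wrap1 = π − 2β = 180.0000°
wrap2 = π + 2β = 180.0000°

wrap1=180.00_deg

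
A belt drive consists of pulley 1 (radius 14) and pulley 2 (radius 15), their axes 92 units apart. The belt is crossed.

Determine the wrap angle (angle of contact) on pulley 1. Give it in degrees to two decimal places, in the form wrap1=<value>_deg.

crossed belt: β = asin((r1+r2)/C) = asin(29/92) = 18.3739°
wrap1 = wrap2 = π + 2β = 216.7479°

wrap1=216.75_deg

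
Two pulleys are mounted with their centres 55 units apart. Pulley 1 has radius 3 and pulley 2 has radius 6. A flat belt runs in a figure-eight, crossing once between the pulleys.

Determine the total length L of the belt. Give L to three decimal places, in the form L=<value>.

L=139.750

crossed belt: β = asin((r1+r2)/C) = asin(9/55) = 9.4180°
wrap1 = wrap2 = π + 2β = 198.8361°
tangent length = C·cosβ = 54.2586
L = (r1+r2)·wrap + 2·C·cosβ = 9·3.4703 + 2·54.2586 = 139.7504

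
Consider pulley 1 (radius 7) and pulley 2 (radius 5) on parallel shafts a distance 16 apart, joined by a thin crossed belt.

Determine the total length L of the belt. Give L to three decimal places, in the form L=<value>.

L=79.219

crossed belt: β = asin((r1+r2)/C) = asin(12/16) = 48.5904°
wrap1 = wrap2 = π + 2β = 277.1808°
tangent length = C·cosβ = 10.5830
L = (r1+r2)·wrap + 2·C·cosβ = 12·4.8377 + 2·10.5830 = 79.2186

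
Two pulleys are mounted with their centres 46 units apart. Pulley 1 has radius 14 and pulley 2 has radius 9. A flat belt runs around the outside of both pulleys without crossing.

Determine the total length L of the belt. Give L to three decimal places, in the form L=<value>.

L=164.801

open belt: β = asin((r2−r1)/C) = asin(-5/46) = -6.2401°
wrap1 = π − 2β = 192.4803°
wrap2 = π + 2β = 167.5197°
tangent length = C·cosβ = 45.7275
L = r1·wrap1 + r2·wrap2 + 2·C·cosβ = 14·3.3594 + 9·2.9238 + 2·45.7275 = 164.8006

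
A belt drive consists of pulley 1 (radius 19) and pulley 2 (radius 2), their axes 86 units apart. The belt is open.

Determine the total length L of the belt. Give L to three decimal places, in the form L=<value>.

open belt: β = asin((r2−r1)/C) = asin(-17/86) = -11.4010°
wrap1 = π − 2β = 202.8020°
wrap2 = π + 2β = 157.1980°
tangent length = C·cosβ = 84.3030
L = r1·wrap1 + r2·wrap2 + 2·C·cosβ = 19·3.5396 + 2·2.7436 + 2·84.3030 = 241.3450

L=241.345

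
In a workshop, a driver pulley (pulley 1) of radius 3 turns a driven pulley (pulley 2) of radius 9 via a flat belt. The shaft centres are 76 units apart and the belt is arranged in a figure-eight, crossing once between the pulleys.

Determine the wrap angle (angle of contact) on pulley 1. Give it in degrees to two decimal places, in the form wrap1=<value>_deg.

crossed belt: β = asin((r1+r2)/C) = asin(12/76) = 9.0847°
wrap1 = wrap2 = π + 2β = 198.1694°

wrap1=198.17_deg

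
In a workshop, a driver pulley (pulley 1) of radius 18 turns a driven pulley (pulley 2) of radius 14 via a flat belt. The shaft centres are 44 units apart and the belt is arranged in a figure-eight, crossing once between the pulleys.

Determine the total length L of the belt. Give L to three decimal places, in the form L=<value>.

crossed belt: β = asin((r1+r2)/C) = asin(32/44) = 46.6582°
wrap1 = wrap2 = π + 2β = 273.3165°
tangent length = C·cosβ = 30.1993
L = (r1+r2)·wrap + 2·C·cosβ = 32·4.7703 + 2·30.1993 = 213.0474

L=213.047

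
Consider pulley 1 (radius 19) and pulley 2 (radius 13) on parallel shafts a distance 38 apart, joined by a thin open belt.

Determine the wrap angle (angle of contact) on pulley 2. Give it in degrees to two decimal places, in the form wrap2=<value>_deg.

wrap2=161.83_deg

open belt: β = asin((r2−r1)/C) = asin(-6/38) = -9.0847°
wrap1 = π − 2β = 198.1694°
wrap2 = π + 2β = 161.8306°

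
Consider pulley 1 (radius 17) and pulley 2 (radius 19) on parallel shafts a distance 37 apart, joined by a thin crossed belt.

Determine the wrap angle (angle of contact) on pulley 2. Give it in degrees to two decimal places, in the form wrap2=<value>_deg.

wrap2=333.30_deg

crossed belt: β = asin((r1+r2)/C) = asin(36/37) = 76.6488°
wrap1 = wrap2 = π + 2β = 333.2976°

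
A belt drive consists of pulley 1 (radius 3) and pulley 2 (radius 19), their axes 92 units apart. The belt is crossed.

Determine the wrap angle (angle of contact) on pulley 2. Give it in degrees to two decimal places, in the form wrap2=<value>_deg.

crossed belt: β = asin((r1+r2)/C) = asin(22/92) = 13.8352°
wrap1 = wrap2 = π + 2β = 207.6704°

wrap2=207.67_deg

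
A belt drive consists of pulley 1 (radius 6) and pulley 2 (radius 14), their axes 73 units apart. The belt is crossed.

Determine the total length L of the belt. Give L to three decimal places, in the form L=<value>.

crossed belt: β = asin((r1+r2)/C) = asin(20/73) = 15.9008°
wrap1 = wrap2 = π + 2β = 211.8016°
tangent length = C·cosβ = 70.2068
L = (r1+r2)·wrap + 2·C·cosβ = 20·3.6966 + 2·70.2068 = 214.3464

L=214.346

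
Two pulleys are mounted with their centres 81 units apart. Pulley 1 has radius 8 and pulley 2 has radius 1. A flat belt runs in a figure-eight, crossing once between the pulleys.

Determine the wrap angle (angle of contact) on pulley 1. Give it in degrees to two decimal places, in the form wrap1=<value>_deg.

wrap1=192.76_deg

crossed belt: β = asin((r1+r2)/C) = asin(9/81) = 6.3794°
wrap1 = wrap2 = π + 2β = 192.7587°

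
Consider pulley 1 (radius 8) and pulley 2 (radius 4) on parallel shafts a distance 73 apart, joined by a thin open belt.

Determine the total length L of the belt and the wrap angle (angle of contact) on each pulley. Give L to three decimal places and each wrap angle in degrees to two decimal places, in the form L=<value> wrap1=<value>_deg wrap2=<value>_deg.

open belt: β = asin((r2−r1)/C) = asin(-4/73) = -3.1411°
wrap1 = π − 2β = 186.2821°
wrap2 = π + 2β = 173.7179°
tangent length = C·cosβ = 72.8903
L = r1·wrap1 + r2·wrap2 + 2·C·cosβ = 8·3.2512 + 4·3.0319 + 2·72.8903 = 183.9183

L=183.918 wrap1=186.28_deg wrap2=173.72_deg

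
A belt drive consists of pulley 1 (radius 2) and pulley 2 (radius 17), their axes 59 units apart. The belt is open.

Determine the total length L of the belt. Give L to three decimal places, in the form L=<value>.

open belt: β = asin((r2−r1)/C) = asin(15/59) = 14.7284°
wrap1 = π − 2β = 150.5432°
wrap2 = π + 2β = 209.4568°
tangent length = C·cosβ = 57.0614
L = r1·wrap1 + r2·wrap2 + 2·C·cosβ = 2·2.6275 + 17·3.6557 + 2·57.0614 = 181.5248

L=181.525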